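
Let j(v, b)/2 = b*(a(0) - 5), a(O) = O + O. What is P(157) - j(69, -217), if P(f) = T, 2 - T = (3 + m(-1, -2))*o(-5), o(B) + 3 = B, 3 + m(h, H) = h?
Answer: -2176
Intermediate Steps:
a(O) = 2*O
m(h, H) = -3 + h
o(B) = -3 + B
j(v, b) = -10*b (j(v, b) = 2*(b*(2*0 - 5)) = 2*(b*(0 - 5)) = 2*(b*(-5)) = 2*(-5*b) = -10*b)
T = -6 (T = 2 - (3 + (-3 - 1))*(-3 - 5) = 2 - (3 - 4)*(-8) = 2 - (-1)*(-8) = 2 - 1*8 = 2 - 8 = -6)
P(f) = -6
P(157) - j(69, -217) = -6 - (-10)*(-217) = -6 - 1*2170 = -6 - 2170 = -2176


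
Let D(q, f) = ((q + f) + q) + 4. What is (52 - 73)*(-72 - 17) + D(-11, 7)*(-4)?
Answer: 1913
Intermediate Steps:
D(q, f) = 4 + f + 2*q (D(q, f) = ((f + q) + q) + 4 = (f + 2*q) + 4 = 4 + f + 2*q)
(52 - 73)*(-72 - 17) + D(-11, 7)*(-4) = (52 - 73)*(-72 - 17) + (4 + 7 + 2*(-11))*(-4) = -21*(-89) + (4 + 7 - 22)*(-4) = 1869 - 11*(-4) = 1869 + 44 = 1913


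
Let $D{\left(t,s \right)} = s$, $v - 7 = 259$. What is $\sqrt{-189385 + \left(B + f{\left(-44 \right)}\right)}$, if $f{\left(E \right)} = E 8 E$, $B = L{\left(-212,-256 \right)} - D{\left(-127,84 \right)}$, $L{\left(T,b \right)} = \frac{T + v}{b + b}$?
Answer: $\frac{i \sqrt{44539163}}{16} \approx 417.11 i$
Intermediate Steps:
$v = 266$ ($v = 7 + 259 = 266$)
$L{\left(T,b \right)} = \frac{266 + T}{2 b}$ ($L{\left(T,b \right)} = \frac{T + 266}{b + b} = \frac{266 + T}{2 b}$)
$B = - \frac{21531}{256}$ ($B = \frac{266 - 212}{2 \left(-256\right)} - 84 = \frac{1}{2} \left(- \frac{1}{256}\right) 54 - 84 = - \frac{27}{256} - 84 = - \frac{21531}{256} \approx -84.105$)
$f{\left(E \right)} = 8 E^{2}$ ($f{\left(E \right)} = 8 E E = 8 E^{2}$)
$\sqrt{-189385 + \left(B + f{\left(-44 \right)}\right)} = \sqrt{-189385 - \left(\frac{21531}{256} - 8 \left(-44\right)^{2}\right)} = \sqrt{-189385 + \left(- \frac{21531}{256} + 8 \cdot 1936\right)} = \sqrt{-189385 + \left(- \frac{21531}{256} + 15488\right)} = \sqrt{-189385 + \frac{3943397}{256}} = \sqrt{- \frac{44539163}{256}} = \frac{i \sqrt{44539163}}{16}$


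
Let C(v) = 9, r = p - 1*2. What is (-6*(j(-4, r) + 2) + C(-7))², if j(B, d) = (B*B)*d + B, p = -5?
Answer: 480249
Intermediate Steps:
r = -7 (r = -5 - 1*2 = -5 - 2 = -7)
j(B, d) = B + d*B² (j(B, d) = B²*d + B = d*B² + B = B + d*B²)
(-6*(j(-4, r) + 2) + C(-7))² = (-6*(-4*(1 - 4*(-7)) + 2) + 9)² = (-6*(-4*(1 + 28) + 2) + 9)² = (-6*(-4*29 + 2) + 9)² = (-6*(-116 + 2) + 9)² = (-6*(-114) + 9)² = (684 + 9)² = 693² = 480249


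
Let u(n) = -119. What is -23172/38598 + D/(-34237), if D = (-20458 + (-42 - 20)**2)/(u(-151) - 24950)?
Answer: -67649237452/112680868201 ≈ -0.60036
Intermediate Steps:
D = 16614/25069 (D = (-20458 + (-42 - 20)**2)/(-119 - 24950) = (-20458 + (-62)**2)/(-25069) = (-20458 + 3844)*(-1/25069) = -16614*(-1/25069) = 16614/25069 ≈ 0.66273)
-23172/38598 + D/(-34237) = -23172/38598 + (16614/25069)/(-34237) = -23172*1/38598 + (16614/25069)*(-1/34237) = -3862/6433 - 16614/858287353 = -67649237452/112680868201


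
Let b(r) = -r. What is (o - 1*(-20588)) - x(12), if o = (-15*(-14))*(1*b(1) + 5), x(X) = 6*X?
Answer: 21356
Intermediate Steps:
o = 840 (o = (-15*(-14))*(1*(-1*1) + 5) = 210*(1*(-1) + 5) = 210*(-1 + 5) = 210*4 = 840)
(o - 1*(-20588)) - x(12) = (840 - 1*(-20588)) - 6*12 = (840 + 20588) - 1*72 = 21428 - 72 = 21356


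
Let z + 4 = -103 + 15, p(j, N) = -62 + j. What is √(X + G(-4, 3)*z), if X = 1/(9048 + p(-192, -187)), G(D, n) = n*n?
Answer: I*√64032904214/8794 ≈ 28.775*I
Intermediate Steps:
G(D, n) = n²
X = 1/8794 (X = 1/(9048 + (-62 - 192)) = 1/(9048 - 254) = 1/8794 ≈ 0.00011371)
z = -92 (z = -4 + (-103 + 15) = -4 - 88 = -92)
√(X + G(-4, 3)*z) = √(1/8794 + 3²*(-92)) = √(1/8794 + 9*(-92)) = √(1/8794 - 828) = √(-7281431/8794) = I*√64032904214/8794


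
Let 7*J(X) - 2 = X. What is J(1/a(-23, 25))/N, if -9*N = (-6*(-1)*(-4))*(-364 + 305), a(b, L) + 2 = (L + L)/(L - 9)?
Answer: -13/4956 ≈ -0.0026231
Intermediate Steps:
a(b, L) = -2 + 2*L/(-9 + L) (a(b, L) = -2 + (L + L)/(L - 9) = -2 + (2*L)/(-9 + L) = -2 + 2*L/(-9 + L))
J(X) = 2/7 + X/7
N = -472/3 (N = --6*(-1)*(-4)*(-364 + 305)/9 = -6*(-4)*(-59)/9 = -(-8)*(-59)/3 = -1/9*1416 = -472/3 ≈ -157.33)
J(1/a(-23, 25))/N = (2/7 + 1/(7*((18/(-9 + 25)))))/(-472/3) = (2/7 + 1/(7*((18/16))))*(-3/472) = (2/7 + 1/(7*((18*(1/16)))))*(-3/472) = (2/7 + 1/(7*(9/8)))*(-3/472) = (2/7 + (1/7)*(8/9))*(-3/472) = (2/7 + 8/63)*(-3/472) = (26/63)*(-3/472) = -13/4956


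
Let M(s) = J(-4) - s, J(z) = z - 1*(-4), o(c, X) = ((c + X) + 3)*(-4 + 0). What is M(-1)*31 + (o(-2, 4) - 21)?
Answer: -10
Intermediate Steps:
o(c, X) = -12 - 4*X - 4*c (o(c, X) = ((X + c) + 3)*(-4) = (3 + X + c)*(-4) = -12 - 4*X - 4*c)
J(z) = 4 + z (J(z) = z + 4 = 4 + z)
M(s) = -s (M(s) = (4 - 4) - s = 0 - s = -s)
M(-1)*31 + (o(-2, 4) - 21) = -1*(-1)*31 + ((-12 - 4*4 - 4*(-2)) - 21) = 1*31 + ((-12 - 16 + 8) - 21) = 31 + (-20 - 21) = 31 - 41 = -10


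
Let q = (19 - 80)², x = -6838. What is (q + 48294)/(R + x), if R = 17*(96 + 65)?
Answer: -52015/4101 ≈ -12.683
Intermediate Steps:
R = 2737 (R = 17*161 = 2737)
q = 3721 (q = (-61)² = 3721)
(q + 48294)/(R + x) = (3721 + 48294)/(2737 - 6838) = 52015/(-4101) = 52015*(-1/4101) = -52015/4101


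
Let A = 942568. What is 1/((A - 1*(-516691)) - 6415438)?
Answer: -1/4956179 ≈ -2.0177e-7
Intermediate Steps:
1/((A - 1*(-516691)) - 6415438) = 1/((942568 - 1*(-516691)) - 6415438) = 1/((942568 + 516691) - 6415438) = 1/(1459259 - 6415438) = 1/(-4956179) = -1/4956179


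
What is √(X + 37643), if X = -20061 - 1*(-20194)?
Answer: 4*√2361 ≈ 194.36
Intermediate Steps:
X = 133 (X = -20061 + 20194 = 133)
√(X + 37643) = √(133 + 37643) = √37776 = 4*√2361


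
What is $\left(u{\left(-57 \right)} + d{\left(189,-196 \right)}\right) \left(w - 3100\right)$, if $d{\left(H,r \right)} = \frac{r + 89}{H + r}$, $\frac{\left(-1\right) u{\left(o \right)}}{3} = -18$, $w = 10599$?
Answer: $\frac{3637015}{7} \approx 5.1957 \cdot 10^{5}$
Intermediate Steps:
$u{\left(o \right)} = 54$ ($u{\left(o \right)} = \left(-3\right) \left(-18\right) = 54$)
$d{\left(H,r \right)} = \frac{89 + r}{H + r}$
$\left(u{\left(-57 \right)} + d{\left(189,-196 \right)}\right) \left(w - 3100\right) = \left(54 + \frac{89 - 196}{189 - 196}\right) \left(10599 - 3100\right) = \left(54 + \frac{1}{-7} \left(-107\right)\right) 7499 = \left(54 - - \frac{107}{7}\right) 7499 = \left(54 + \frac{107}{7}\right) 7499 = \frac{485}{7} \cdot 7499 = \frac{3637015}{7}$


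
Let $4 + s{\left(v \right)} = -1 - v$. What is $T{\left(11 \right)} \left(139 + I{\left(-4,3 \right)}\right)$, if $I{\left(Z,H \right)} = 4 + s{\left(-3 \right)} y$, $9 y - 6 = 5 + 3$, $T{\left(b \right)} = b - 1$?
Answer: $\frac{12590}{9} \approx 1398.9$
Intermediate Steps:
$s{\left(v \right)} = -5 - v$ ($s{\left(v \right)} = -4 - \left(1 + v\right) = -5 - v$)
$T{\left(b \right)} = -1 + b$ ($T{\left(b \right)} = b + \left(-3 + 2\right) = b - 1 = -1 + b$)
$y = \frac{14}{9}$ ($y = \frac{2}{3} + \frac{5 + 3}{9} = \frac{2}{3} + \frac{1}{9} \cdot 8 = \frac{2}{3} + \frac{8}{9} = \frac{14}{9} \approx 1.5556$)
$I{\left(Z,H \right)} = \frac{8}{9}$ ($I{\left(Z,H \right)} = 4 + \left(-5 - -3\right) \frac{14}{9} = 4 + \left(-5 + 3\right) \frac{14}{9} = 4 - \frac{28}{9} = \frac{8}{9}$)
$T{\left(11 \right)} \left(139 + I{\left(-4,3 \right)}\right) = \left(-1 + 11\right) \left(139 + \frac{8}{9}\right) = 10 \cdot \frac{1259}{9} = \frac{12590}{9}$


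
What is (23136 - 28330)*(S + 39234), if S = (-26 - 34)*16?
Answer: -198795156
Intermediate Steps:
S = -960 (S = -60*16 = -960)
(23136 - 28330)*(S + 39234) = (23136 - 28330)*(-960 + 39234) = -5194*38274 = -198795156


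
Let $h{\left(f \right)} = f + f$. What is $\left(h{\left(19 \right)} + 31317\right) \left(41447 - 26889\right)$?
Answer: $456466090$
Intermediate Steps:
$h{\left(f \right)} = 2 f$
$\left(h{\left(19 \right)} + 31317\right) \left(41447 - 26889\right) = \left(2 \cdot 19 + 31317\right) \left(41447 - 26889\right) = \left(38 + 31317\right) 14558 = 31355 \cdot 14558 = 456466090$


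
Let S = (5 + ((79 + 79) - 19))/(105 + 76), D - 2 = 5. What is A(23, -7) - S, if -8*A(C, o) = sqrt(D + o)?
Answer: -144/181 ≈ -0.79558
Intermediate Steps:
D = 7 (D = 2 + 5 = 7)
A(C, o) = -sqrt(7 + o)/8
S = 144/181 (S = (5 + (158 - 19))/181 = (5 + 139)*(1/181) = 144*(1/181) = 144/181 ≈ 0.79558)
A(23, -7) - S = -sqrt(7 - 7)/8 - 1*144/181 = -sqrt(0)/8 - 144/181 = -1/8*0 - 144/181 = 0 - 144/181 = -144/181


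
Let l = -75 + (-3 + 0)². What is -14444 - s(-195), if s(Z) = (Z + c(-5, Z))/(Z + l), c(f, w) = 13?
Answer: -3770066/261 ≈ -14445.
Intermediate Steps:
l = -66 (l = -75 + (-3)² = -75 + 9 = -66)
s(Z) = (13 + Z)/(-66 + Z) (s(Z) = (Z + 13)/(Z - 66) = (13 + Z)/(-66 + Z))
-14444 - s(-195) = -14444 - (13 - 195)/(-66 - 195) = -14444 - (-182)/(-261) = -14444 - (-1)*(-182)/261 = -14444 - 1*182/261 = -14444 - 182/261 = -3770066/261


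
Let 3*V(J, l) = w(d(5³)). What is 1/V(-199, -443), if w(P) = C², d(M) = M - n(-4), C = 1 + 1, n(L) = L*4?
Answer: ¾ ≈ 0.75000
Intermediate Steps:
n(L) = 4*L
C = 2
d(M) = 16 + M (d(M) = M - 4*(-4) = M - 1*(-16) = M + 16 = 16 + M)
w(P) = 4 (w(P) = 2² = 4)
V(J, l) = 4/3 (V(J, l) = (⅓)*4 = 4/3)
1/V(-199, -443) = 1/(4/3) = ¾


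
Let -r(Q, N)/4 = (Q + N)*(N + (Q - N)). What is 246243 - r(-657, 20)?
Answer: 1920279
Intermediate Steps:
r(Q, N) = -4*Q*(N + Q) (r(Q, N) = -4*(Q + N)*(N + (Q - N)) = -4*(N + Q)*Q = -4*Q*(N + Q))
246243 - r(-657, 20) = 246243 - (-4)*(-657)*(20 - 657) = 246243 - (-4)*(-657)*(-637) = 246243 - 1*(-1674036) = 246243 + 1674036 = 1920279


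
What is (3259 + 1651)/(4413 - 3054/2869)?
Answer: 14086790/12657843 ≈ 1.1129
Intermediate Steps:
(3259 + 1651)/(4413 - 3054/2869) = 4910/(4413 - 3054*1/2869) = 4910/(4413 - 3054/2869) = 4910/(12657843/2869) = 4910*(2869/12657843) = 14086790/12657843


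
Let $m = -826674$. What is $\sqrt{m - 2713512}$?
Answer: $369 i \sqrt{26} \approx 1881.5 i$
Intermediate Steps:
$\sqrt{m - 2713512} = \sqrt{-826674 - 2713512} = \sqrt{-3540186} = 369 i \sqrt{26}$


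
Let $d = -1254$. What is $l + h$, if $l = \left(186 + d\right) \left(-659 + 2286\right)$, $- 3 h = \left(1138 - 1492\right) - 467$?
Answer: $- \frac{5212087}{3} \approx -1.7374 \cdot 10^{6}$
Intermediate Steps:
$h = \frac{821}{3}$ ($h = - \frac{\left(1138 - 1492\right) - 467}{3} = - \frac{-354 - 467}{3} = \left(- \frac{1}{3}\right) \left(-821\right) = \frac{821}{3} \approx 273.67$)
$l = -1737636$ ($l = \left(186 - 1254\right) \left(-659 + 2286\right) = \left(-1068\right) 1627 = -1737636$)
$l + h = -1737636 + \frac{821}{3} = - \frac{5212087}{3}$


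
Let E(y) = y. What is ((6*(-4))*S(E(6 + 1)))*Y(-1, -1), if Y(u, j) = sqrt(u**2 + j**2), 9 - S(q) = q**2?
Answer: 960*sqrt(2) ≈ 1357.6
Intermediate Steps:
S(q) = 9 - q**2
Y(u, j) = sqrt(j**2 + u**2)
((6*(-4))*S(E(6 + 1)))*Y(-1, -1) = ((6*(-4))*(9 - (6 + 1)**2))*sqrt((-1)**2 + (-1)**2) = (-24*(9 - 1*7**2))*sqrt(1 + 1) = (-24*(9 - 1*49))*sqrt(2) = (-24*(9 - 49))*sqrt(2) = (-24*(-40))*sqrt(2) = 960*sqrt(2)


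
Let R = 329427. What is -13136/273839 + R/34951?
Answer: 12821549131/1367278127 ≈ 9.3774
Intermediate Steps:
-13136/273839 + R/34951 = -13136/273839 + 329427/34951 = -13136*1/273839 + 329427*(1/34951) = -13136/273839 + 47061/4993 = 12821549131/1367278127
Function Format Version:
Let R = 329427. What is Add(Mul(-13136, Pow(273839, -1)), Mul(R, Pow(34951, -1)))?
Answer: Rational(12821549131, 1367278127) ≈ 9.3774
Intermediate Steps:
Add(Mul(-13136, Pow(273839, -1)), Mul(R, Pow(34951, -1))) = Add(Mul(-13136, Pow(273839, -1)), Mul(329427, Pow(34951, -1))) = Add(Mul(-13136, Rational(1, 273839)), Mul(329427, Rational(1, 34951))) = Add(Rational(-13136, 273839), Rational(47061, 4993)) = Rational(12821549131, 1367278127)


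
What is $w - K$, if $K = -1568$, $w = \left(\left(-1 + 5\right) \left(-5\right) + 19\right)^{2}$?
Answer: $1569$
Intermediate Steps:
$w = 1$ ($w = \left(4 \left(-5\right) + 19\right)^{2} = \left(-20 + 19\right)^{2} = \left(-1\right)^{2} = 1$)
$w - K = 1 - -1568 = 1 + 1568 = 1569$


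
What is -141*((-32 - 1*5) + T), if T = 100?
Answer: -8883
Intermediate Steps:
-141*((-32 - 1*5) + T) = -141*((-32 - 1*5) + 100) = -141*((-32 - 5) + 100) = -141*(-37 + 100) = -141*63 = -8883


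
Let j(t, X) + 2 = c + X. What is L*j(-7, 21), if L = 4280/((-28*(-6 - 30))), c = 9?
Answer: 1070/9 ≈ 118.89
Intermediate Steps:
j(t, X) = 7 + X (j(t, X) = -2 + (9 + X) = 7 + X)
L = 535/126 (L = 4280/((-28*(-36))) = 4280/1008 = 4280*(1/1008) = 535/126 ≈ 4.2460)
L*j(-7, 21) = 535*(7 + 21)/126 = (535/126)*28 = 1070/9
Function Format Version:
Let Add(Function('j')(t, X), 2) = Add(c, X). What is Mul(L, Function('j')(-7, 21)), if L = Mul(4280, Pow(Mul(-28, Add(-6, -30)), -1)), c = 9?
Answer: Rational(1070, 9) ≈ 118.89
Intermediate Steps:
Function('j')(t, X) = Add(7, X) (Function('j')(t, X) = Add(-2, Add(9, X)) = Add(7, X))
L = Rational(535, 126) (L = Mul(4280, Pow(Mul(-28, -36), -1)) = Mul(4280, Pow(1008, -1)) = Mul(4280, Rational(1, 1008)) = Rational(535, 126) ≈ 4.2460)
Mul(L, Function('j')(-7, 21)) = Mul(Rational(535, 126), Add(7, 21)) = Mul(Rational(535, 126), 28) = Rational(1070, 9)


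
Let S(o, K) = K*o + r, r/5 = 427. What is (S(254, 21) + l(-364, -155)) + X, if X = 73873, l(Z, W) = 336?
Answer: 81678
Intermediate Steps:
r = 2135 (r = 5*427 = 2135)
S(o, K) = 2135 + K*o (S(o, K) = K*o + 2135 = 2135 + K*o)
(S(254, 21) + l(-364, -155)) + X = ((2135 + 21*254) + 336) + 73873 = ((2135 + 5334) + 336) + 73873 = (7469 + 336) + 73873 = 7805 + 73873 = 81678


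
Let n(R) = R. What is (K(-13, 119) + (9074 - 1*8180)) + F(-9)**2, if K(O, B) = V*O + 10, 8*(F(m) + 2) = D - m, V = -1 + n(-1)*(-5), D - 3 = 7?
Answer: 54537/64 ≈ 852.14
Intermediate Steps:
D = 10 (D = 3 + 7 = 10)
V = 4 (V = -1 - 1*(-5) = -1 + 5 = 4)
F(m) = -3/4 - m/8 (F(m) = -2 + (10 - m)/8 = -2 + (5/4 - m/8) = -3/4 - m/8)
K(O, B) = 10 + 4*O (K(O, B) = 4*O + 10 = 10 + 4*O)
(K(-13, 119) + (9074 - 1*8180)) + F(-9)**2 = ((10 + 4*(-13)) + (9074 - 1*8180)) + (-3/4 - 1/8*(-9))**2 = ((10 - 52) + (9074 - 8180)) + (-3/4 + 9/8)**2 = (-42 + 894) + (3/8)**2 = 852 + 9/64 = 54537/64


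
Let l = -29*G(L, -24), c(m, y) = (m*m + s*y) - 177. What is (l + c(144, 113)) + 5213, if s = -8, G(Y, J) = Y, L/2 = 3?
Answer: 24694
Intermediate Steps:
L = 6 (L = 2*3 = 6)
c(m, y) = -177 + m² - 8*y (c(m, y) = (m*m - 8*y) - 177 = (m² - 8*y) - 177 = -177 + m² - 8*y)
l = -174 (l = -29*6 = -174)
(l + c(144, 113)) + 5213 = (-174 + (-177 + 144² - 8*113)) + 5213 = (-174 + (-177 + 20736 - 904)) + 5213 = (-174 + 19655) + 5213 = 19481 + 5213 = 24694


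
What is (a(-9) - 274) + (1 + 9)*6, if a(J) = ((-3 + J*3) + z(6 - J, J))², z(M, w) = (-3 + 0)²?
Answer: 227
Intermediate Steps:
z(M, w) = 9 (z(M, w) = (-3)² = 9)
a(J) = (6 + 3*J)² (a(J) = ((-3 + J*3) + 9)² = ((-3 + 3*J) + 9)² = (6 + 3*J)²)
(a(-9) - 274) + (1 + 9)*6 = (9*(2 - 9)² - 274) + (1 + 9)*6 = (9*(-7)² - 274) + 10*6 = (9*49 - 274) + 60 = (441 - 274) + 60 = 167 + 60 = 227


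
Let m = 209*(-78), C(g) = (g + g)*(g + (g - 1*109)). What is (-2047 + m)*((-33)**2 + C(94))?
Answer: -292501409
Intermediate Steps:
C(g) = 2*g*(-109 + 2*g) (C(g) = (2*g)*(g + (g - 109)) = (2*g)*(g + (-109 + g)) = (2*g)*(-109 + 2*g) = 2*g*(-109 + 2*g))
m = -16302
(-2047 + m)*((-33)**2 + C(94)) = (-2047 - 16302)*((-33)**2 + 2*94*(-109 + 2*94)) = -18349*(1089 + 2*94*(-109 + 188)) = -18349*(1089 + 2*94*79) = -18349*(1089 + 14852) = -18349*15941 = -292501409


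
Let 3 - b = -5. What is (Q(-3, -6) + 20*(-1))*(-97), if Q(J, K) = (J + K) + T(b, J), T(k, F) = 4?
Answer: 2425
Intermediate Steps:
b = 8 (b = 3 - 1*(-5) = 3 + 5 = 8)
Q(J, K) = 4 + J + K (Q(J, K) = (J + K) + 4 = 4 + J + K)
(Q(-3, -6) + 20*(-1))*(-97) = ((4 - 3 - 6) + 20*(-1))*(-97) = (-5 - 20)*(-97) = -25*(-97) = 2425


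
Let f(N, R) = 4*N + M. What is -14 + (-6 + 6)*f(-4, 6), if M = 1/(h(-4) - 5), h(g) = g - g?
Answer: -14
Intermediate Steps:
h(g) = 0
M = -⅕ (M = 1/(0 - 5) = 1/(-5) = -⅕ ≈ -0.20000)
f(N, R) = -⅕ + 4*N (f(N, R) = 4*N - ⅕ = -⅕ + 4*N)
-14 + (-6 + 6)*f(-4, 6) = -14 + (-6 + 6)*(-⅕ + 4*(-4)) = -14 + 0*(-⅕ - 16) = -14 + 0*(-81/5) = -14 + 0 = -14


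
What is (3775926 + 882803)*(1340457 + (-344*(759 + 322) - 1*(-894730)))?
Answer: 8680716896467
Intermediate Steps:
(3775926 + 882803)*(1340457 + (-344*(759 + 322) - 1*(-894730))) = 4658729*(1340457 + (-344*1081 + 894730)) = 4658729*(1340457 + (-371864 + 894730)) = 4658729*(1340457 + 522866) = 4658729*1863323 = 8680716896467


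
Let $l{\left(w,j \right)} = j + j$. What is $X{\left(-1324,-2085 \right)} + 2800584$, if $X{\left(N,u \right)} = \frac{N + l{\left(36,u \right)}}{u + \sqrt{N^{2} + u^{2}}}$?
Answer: $\frac{2454672541497}{876488} - \frac{2747 \sqrt{6100201}}{876488} \approx 2.8006 \cdot 10^{6}$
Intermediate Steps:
$l{\left(w,j \right)} = 2 j$
$X{\left(N,u \right)} = \frac{N + 2 u}{u + \sqrt{N^{2} + u^{2}}}$
$X{\left(-1324,-2085 \right)} + 2800584 = \frac{-1324 + 2 \left(-2085\right)}{-2085 + \sqrt{\left(-1324\right)^{2} + \left(-2085\right)^{2}}} + 2800584 = \frac{-1324 - 4170}{-2085 + \sqrt{1752976 + 4347225}} + 2800584 = \frac{1}{-2085 + \sqrt{6100201}} \left(-5494\right) + 2800584 = - \frac{5494}{-2085 + \sqrt{6100201}} + 2800584 = 2800584 - \frac{5494}{-2085 + \sqrt{6100201}}$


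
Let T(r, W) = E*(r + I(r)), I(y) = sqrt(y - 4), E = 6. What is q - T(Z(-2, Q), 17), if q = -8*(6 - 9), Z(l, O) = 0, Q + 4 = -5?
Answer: 24 - 12*I ≈ 24.0 - 12.0*I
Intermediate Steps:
Q = -9 (Q = -4 - 5 = -9)
I(y) = sqrt(-4 + y)
q = 24 (q = -8*(-3) = 24)
T(r, W) = 6*r + 6*sqrt(-4 + r) (T(r, W) = 6*(r + sqrt(-4 + r)) = 6*r + 6*sqrt(-4 + r))
q - T(Z(-2, Q), 17) = 24 - (6*0 + 6*sqrt(-4 + 0)) = 24 - (0 + 6*sqrt(-4)) = 24 - (0 + 6*(2*I)) = 24 - (0 + 12*I) = 24 - 12*I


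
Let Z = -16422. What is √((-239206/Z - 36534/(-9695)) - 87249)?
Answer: I*√11281343855786155830/11372235 ≈ 295.35*I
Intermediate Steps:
√((-239206/Z - 36534/(-9695)) - 87249) = √((-239206/(-16422) - 36534/(-9695)) - 87249) = √((-239206*(-1/16422) - 36534*(-1/9695)) - 87249) = √((119603/8211 + 36534/9695) - 87249) = √(208504537/11372235 - 87249) = √(-992007626978/11372235) = I*√11281343855786155830/11372235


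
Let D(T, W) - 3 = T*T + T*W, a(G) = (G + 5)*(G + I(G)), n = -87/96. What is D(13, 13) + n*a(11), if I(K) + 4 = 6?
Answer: 305/2 ≈ 152.50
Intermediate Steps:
I(K) = 2 (I(K) = -4 + 6 = 2)
n = -29/32 (n = -87*1/96 = -29/32 ≈ -0.90625)
a(G) = (2 + G)*(5 + G) (a(G) = (G + 5)*(G + 2) = (5 + G)*(2 + G) = (2 + G)*(5 + G))
D(T, W) = 3 + T² + T*W (D(T, W) = 3 + (T*T + T*W) = 3 + (T² + T*W) = 3 + T² + T*W)
D(13, 13) + n*a(11) = (3 + 13² + 13*13) - 29*(10 + 11² + 7*11)/32 = (3 + 169 + 169) - 29*(10 + 121 + 77)/32 = 341 - 29/32*208 = 341 - 377/2 = 305/2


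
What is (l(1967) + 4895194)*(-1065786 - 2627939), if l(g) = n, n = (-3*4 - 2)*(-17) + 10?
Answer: -18082416501450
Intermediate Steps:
n = 248 (n = (-12 - 2)*(-17) + 10 = -14*(-17) + 10 = 238 + 10 = 248)
l(g) = 248
(l(1967) + 4895194)*(-1065786 - 2627939) = (248 + 4895194)*(-1065786 - 2627939) = 4895442*(-3693725) = -18082416501450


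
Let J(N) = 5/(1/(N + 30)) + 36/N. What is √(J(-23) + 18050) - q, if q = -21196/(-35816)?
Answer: -5299/8954 + √9566137/23 ≈ 133.88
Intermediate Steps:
J(N) = 150 + 5*N + 36/N (J(N) = 5/(1/(30 + N)) + 36/N = 5*(30 + N) + 36/N = (150 + 5*N) + 36/N = 150 + 5*N + 36/N)
q = 5299/8954 (q = -21196*(-1/35816) = 5299/8954 ≈ 0.59180)
√(J(-23) + 18050) - q = √((150 + 5*(-23) + 36/(-23)) + 18050) - 1*5299/8954 = √((150 - 115 + 36*(-1/23)) + 18050) - 5299/8954 = √((150 - 115 - 36/23) + 18050) - 5299/8954 = √(769/23 + 18050) - 5299/8954 = √(415919/23) - 5299/8954 = √9566137/23 - 5299/8954 = -5299/8954 + √9566137/23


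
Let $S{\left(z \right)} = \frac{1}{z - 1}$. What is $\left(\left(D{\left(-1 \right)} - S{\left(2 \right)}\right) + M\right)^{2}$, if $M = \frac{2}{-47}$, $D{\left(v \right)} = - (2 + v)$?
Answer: $\frac{9216}{2209} \approx 4.172$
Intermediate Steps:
$D{\left(v \right)} = -2 - v$
$S{\left(z \right)} = \frac{1}{-1 + z}$
$M = - \frac{2}{47}$ ($M = 2 \left(- \frac{1}{47}\right) = - \frac{2}{47} \approx -0.042553$)
$\left(\left(D{\left(-1 \right)} - S{\left(2 \right)}\right) + M\right)^{2} = \left(\left(\left(-2 - -1\right) - \frac{1}{-1 + 2}\right) - \frac{2}{47}\right)^{2} = \left(\left(\left(-2 + 1\right) - 1^{-1}\right) - \frac{2}{47}\right)^{2} = \left(\left(-1 - 1\right) - \frac{2}{47}\right)^{2} = \left(-2 - \frac{2}{47}\right)^{2} = \left(- \frac{96}{47}\right)^{2} = \frac{9216}{2209}$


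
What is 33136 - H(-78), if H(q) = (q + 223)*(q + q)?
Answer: 55756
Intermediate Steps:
H(q) = 2*q*(223 + q) (H(q) = (223 + q)*(2*q) = 2*q*(223 + q))
33136 - H(-78) = 33136 - 2*(-78)*(223 - 78) = 33136 - 2*(-78)*145 = 33136 - 1*(-22620) = 33136 + 22620 = 55756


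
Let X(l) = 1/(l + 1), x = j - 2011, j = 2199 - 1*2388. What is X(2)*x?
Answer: -2200/3 ≈ -733.33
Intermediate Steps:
j = -189 (j = 2199 - 2388 = -189)
x = -2200 (x = -189 - 2011 = -2200)
X(l) = 1/(1 + l)
X(2)*x = -2200/(1 + 2) = -2200/3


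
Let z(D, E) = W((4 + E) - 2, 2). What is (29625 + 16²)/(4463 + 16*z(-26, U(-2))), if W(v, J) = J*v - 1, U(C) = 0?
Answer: 29881/4511 ≈ 6.6240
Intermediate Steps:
W(v, J) = -1 + J*v
z(D, E) = 3 + 2*E (z(D, E) = -1 + 2*((4 + E) - 2) = -1 + 2*(2 + E) = -1 + (4 + 2*E) = 3 + 2*E)
(29625 + 16²)/(4463 + 16*z(-26, U(-2))) = (29625 + 16²)/(4463 + 16*(3 + 2*0)) = (29625 + 256)/(4463 + 16*(3 + 0)) = 29881/(4463 + 16*3) = 29881/(4463 + 48) = 29881/4511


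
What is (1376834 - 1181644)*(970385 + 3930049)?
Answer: 956515712460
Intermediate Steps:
(1376834 - 1181644)*(970385 + 3930049) = 195190*4900434 = 956515712460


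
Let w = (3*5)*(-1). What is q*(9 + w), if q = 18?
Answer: -108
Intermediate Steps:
w = -15 (w = 15*(-1) = -15)
q*(9 + w) = 18*(9 - 15) = 18*(-6) = -108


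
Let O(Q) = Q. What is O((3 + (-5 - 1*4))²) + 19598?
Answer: 19634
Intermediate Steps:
O((3 + (-5 - 1*4))²) + 19598 = (3 + (-5 - 1*4))² + 19598 = (3 + (-5 - 4))² + 19598 = (3 - 9)² + 19598 = (-6)² + 19598 = 36 + 19598 = 19634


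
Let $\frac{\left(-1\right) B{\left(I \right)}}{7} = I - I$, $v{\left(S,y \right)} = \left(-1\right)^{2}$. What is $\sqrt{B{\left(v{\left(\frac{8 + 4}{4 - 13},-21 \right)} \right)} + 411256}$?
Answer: $2 \sqrt{102814} \approx 641.29$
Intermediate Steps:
$v{\left(S,y \right)} = 1$
$B{\left(I \right)} = 0$ ($B{\left(I \right)} = - 7 \left(I - I\right) = \left(-7\right) 0 = 0$)
$\sqrt{B{\left(v{\left(\frac{8 + 4}{4 - 13},-21 \right)} \right)} + 411256} = \sqrt{0 + 411256} = \sqrt{411256} = 2 \sqrt{102814}$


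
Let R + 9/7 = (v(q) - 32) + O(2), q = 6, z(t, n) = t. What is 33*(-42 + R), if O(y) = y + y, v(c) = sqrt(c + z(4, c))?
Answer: -16467/7 + 33*sqrt(10) ≈ -2248.1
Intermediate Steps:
v(c) = sqrt(4 + c) (v(c) = sqrt(c + 4) = sqrt(4 + c))
O(y) = 2*y
R = -205/7 + sqrt(10) (R = -9/7 + ((sqrt(4 + 6) - 32) + 2*2) = -9/7 + ((sqrt(10) - 32) + 4) = -9/7 + ((-32 + sqrt(10)) + 4) = -9/7 + (-28 + sqrt(10)) = -205/7 + sqrt(10) ≈ -26.123)
33*(-42 + R) = 33*(-42 + (-205/7 + sqrt(10))) = 33*(-499/7 + sqrt(10)) = -16467/7 + 33*sqrt(10)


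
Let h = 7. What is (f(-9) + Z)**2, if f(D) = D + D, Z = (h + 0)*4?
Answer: 100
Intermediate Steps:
Z = 28 (Z = (7 + 0)*4 = 7*4 = 28)
f(D) = 2*D
(f(-9) + Z)**2 = (2*(-9) + 28)**2 = (-18 + 28)**2 = 10**2 = 100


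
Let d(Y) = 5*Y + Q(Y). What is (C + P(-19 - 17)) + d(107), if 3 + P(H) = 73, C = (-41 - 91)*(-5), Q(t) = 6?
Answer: 1271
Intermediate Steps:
C = 660 (C = -132*(-5) = 660)
d(Y) = 6 + 5*Y (d(Y) = 5*Y + 6 = 6 + 5*Y)
P(H) = 70 (P(H) = -3 + 73 = 70)
(C + P(-19 - 17)) + d(107) = (660 + 70) + (6 + 5*107) = 730 + (6 + 535) = 730 + 541 = 1271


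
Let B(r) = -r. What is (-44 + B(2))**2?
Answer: 2116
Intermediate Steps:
(-44 + B(2))**2 = (-44 - 1*2)**2 = (-44 - 2)**2 = (-46)**2 = 2116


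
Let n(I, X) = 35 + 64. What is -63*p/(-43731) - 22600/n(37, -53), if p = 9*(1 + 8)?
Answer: -109757267/481041 ≈ -228.17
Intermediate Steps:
p = 81 (p = 9*9 = 81)
n(I, X) = 99
-63*p/(-43731) - 22600/n(37, -53) = -63*81/(-43731) - 22600/99 = -5103*(-1/43731) - 22600*1/99 = 567/4859 - 22600/99 = -109757267/481041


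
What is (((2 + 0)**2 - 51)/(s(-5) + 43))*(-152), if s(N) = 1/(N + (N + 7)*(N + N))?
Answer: 89300/537 ≈ 166.29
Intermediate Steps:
s(N) = 1/(N + 2*N*(7 + N)) (s(N) = 1/(N + (7 + N)*(2*N)) = 1/(N + 2*N*(7 + N)))
(((2 + 0)**2 - 51)/(s(-5) + 43))*(-152) = (((2 + 0)**2 - 51)/(1/((-5)*(15 + 2*(-5))) + 43))*(-152) = ((2**2 - 51)/(-1/(5*(15 - 10)) + 43))*(-152) = ((4 - 51)/(-1/5/5 + 43))*(-152) = -47/(-1/5*1/5 + 43)*(-152) = -47/(-1/25 + 43)*(-152) = -47/1074/25*(-152) = -47*25/1074*(-152) = -1175/1074*(-152) = 89300/537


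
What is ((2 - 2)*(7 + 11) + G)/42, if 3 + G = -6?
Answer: -3/14 ≈ -0.21429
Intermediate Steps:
G = -9 (G = -3 - 6 = -9)
((2 - 2)*(7 + 11) + G)/42 = ((2 - 2)*(7 + 11) - 9)/42 = (0*18 - 9)*(1/42) = (0 - 9)*(1/42) = -9*1/42 = -3/14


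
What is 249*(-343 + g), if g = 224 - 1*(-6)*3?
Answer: -25149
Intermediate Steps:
g = 242 (g = 224 - (-6)*3 = 224 - 1*(-18) = 224 + 18 = 242)
249*(-343 + g) = 249*(-343 + 242) = 249*(-101) = -25149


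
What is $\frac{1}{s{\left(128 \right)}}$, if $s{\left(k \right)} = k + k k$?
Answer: $\frac{1}{16512} \approx 6.0562 \cdot 10^{-5}$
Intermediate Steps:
$s{\left(k \right)} = k + k^{2}$
$\frac{1}{s{\left(128 \right)}} = \frac{1}{128 \left(1 + 128\right)} = \frac{1}{128 \cdot 129} = \frac{1}{16512}$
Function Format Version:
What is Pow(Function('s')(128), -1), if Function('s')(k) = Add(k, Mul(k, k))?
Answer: Rational(1, 16512) ≈ 6.0562e-5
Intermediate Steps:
Function('s')(k) = Add(k, Pow(k, 2))
Pow(Function('s')(128), -1) = Pow(Mul(128, Add(1, 128)), -1) = Pow(Mul(128, 129), -1) = Pow(16512, -1) = Rational(1, 16512)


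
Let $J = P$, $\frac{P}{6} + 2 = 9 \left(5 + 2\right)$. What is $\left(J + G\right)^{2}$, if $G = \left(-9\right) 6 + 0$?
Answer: $97344$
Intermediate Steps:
$G = -54$ ($G = -54 + 0 = -54$)
$P = 366$ ($P = -12 + 6 \cdot 9 \left(5 + 2\right) = -12 + 6 \cdot 9 \cdot 7 = -12 + 6 \cdot 63 = -12 + 378 = 366$)
$J = 366$
$\left(J + G\right)^{2} = \left(366 - 54\right)^{2} = 312^{2} = 97344$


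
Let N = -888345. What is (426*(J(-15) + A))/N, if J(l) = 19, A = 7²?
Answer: -9656/296115 ≈ -0.032609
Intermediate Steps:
A = 49
(426*(J(-15) + A))/N = (426*(19 + 49))/(-888345) = (426*68)*(-1/888345) = 28968*(-1/888345) = -9656/296115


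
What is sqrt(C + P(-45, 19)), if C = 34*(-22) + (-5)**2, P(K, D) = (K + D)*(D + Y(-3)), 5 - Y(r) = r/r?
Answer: I*sqrt(1321) ≈ 36.346*I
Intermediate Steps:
Y(r) = 4 (Y(r) = 5 - r/r = 5 - 1*1 = 5 - 1 = 4)
P(K, D) = (4 + D)*(D + K) (P(K, D) = (K + D)*(D + 4) = (D + K)*(4 + D) = (4 + D)*(D + K))
C = -723 (C = -748 + 25 = -723)
sqrt(C + P(-45, 19)) = sqrt(-723 + (19**2 + 4*19 + 4*(-45) + 19*(-45))) = sqrt(-723 + (361 + 76 - 180 - 855)) = sqrt(-723 - 598) = sqrt(-1321) = I*sqrt(1321)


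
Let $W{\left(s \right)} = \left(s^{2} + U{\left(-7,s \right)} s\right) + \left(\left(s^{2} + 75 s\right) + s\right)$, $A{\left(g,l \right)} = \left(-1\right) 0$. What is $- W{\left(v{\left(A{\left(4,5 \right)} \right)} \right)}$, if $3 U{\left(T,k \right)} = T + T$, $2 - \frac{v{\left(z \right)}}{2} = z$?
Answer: $- \frac{952}{3} \approx -317.33$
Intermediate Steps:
$A{\left(g,l \right)} = 0$
$v{\left(z \right)} = 4 - 2 z$
$U{\left(T,k \right)} = \frac{2 T}{3}$ ($U{\left(T,k \right)} = \frac{T + T}{3} = \frac{2 T}{3}$)
$W{\left(s \right)} = 2 s^{2} + \frac{214 s}{3}$ ($W{\left(s \right)} = \left(s^{2} + \frac{2}{3} \left(-7\right) s\right) + \left(\left(s^{2} + 75 s\right) + s\right) = \left(s^{2} - \frac{14 s}{3}\right) + \left(s^{2} + 76 s\right) = 2 s^{2} + \frac{214 s}{3}$)
$- W{\left(v{\left(A{\left(4,5 \right)} \right)} \right)} = - \frac{2 \left(4 - 0\right) \left(107 + 3 \left(4 - 0\right)\right)}{3} = - \frac{2 \left(4 + 0\right) \left(107 + 3 \left(4 + 0\right)\right)}{3} = - \frac{2 \cdot 4 \left(107 + 3 \cdot 4\right)}{3} = - \frac{2 \cdot 4 \left(107 + 12\right)}{3} = - \frac{2 \cdot 4 \cdot 119}{3} = \left(-1\right) \frac{952}{3} = - \frac{952}{3}$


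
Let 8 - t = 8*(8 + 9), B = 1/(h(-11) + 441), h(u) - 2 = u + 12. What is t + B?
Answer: -56831/444 ≈ -128.00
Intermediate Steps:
h(u) = 14 + u (h(u) = 2 + (u + 12) = 2 + (12 + u) = 14 + u)
B = 1/444 (B = 1/((14 - 11) + 441) = 1/(3 + 441) = 1/444 ≈ 0.0022523)
t = -128 (t = 8 - 8*(8 + 9) = 8 - 8*17 = 8 - 1*136 = 8 - 136 = -128)
t + B = -128 + 1/444 = -56831/444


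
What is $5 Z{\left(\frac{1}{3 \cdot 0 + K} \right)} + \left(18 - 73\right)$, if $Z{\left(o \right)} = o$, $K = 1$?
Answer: $-50$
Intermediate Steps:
$5 Z{\left(\frac{1}{3 \cdot 0 + K} \right)} + \left(18 - 73\right) = \frac{5}{3 \cdot 0 + 1} + \left(18 - 73\right) = \frac{5}{0 + 1} - 55 = \frac{5}{1} - 55 = 5 \cdot 1 - 55 = 5 - 55 = -50$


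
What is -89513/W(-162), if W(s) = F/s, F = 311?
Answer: 14501106/311 ≈ 46627.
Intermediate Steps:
W(s) = 311/s
-89513/W(-162) = -89513/(311/(-162)) = -89513/(311*(-1/162)) = -89513/(-311/162) = -89513*(-162/311) = 14501106/311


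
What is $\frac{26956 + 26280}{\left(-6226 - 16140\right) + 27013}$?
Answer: $\frac{53236}{4647} \approx 11.456$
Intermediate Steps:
$\frac{26956 + 26280}{\left(-6226 - 16140\right) + 27013} = \frac{53236}{-22366 + 27013} = \frac{53236}{4647}$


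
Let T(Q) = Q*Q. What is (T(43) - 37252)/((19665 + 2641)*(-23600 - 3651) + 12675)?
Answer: 35403/607848131 ≈ 5.8243e-5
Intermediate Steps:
T(Q) = Q²
(T(43) - 37252)/((19665 + 2641)*(-23600 - 3651) + 12675) = (43² - 37252)/((19665 + 2641)*(-23600 - 3651) + 12675) = (1849 - 37252)/(22306*(-27251) + 12675) = -35403/(-607860806 + 12675) = -35403/(-607848131) = -35403*(-1/607848131) = 35403/607848131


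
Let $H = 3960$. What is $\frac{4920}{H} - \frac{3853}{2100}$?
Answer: $- \frac{4561}{7700} \approx -0.59234$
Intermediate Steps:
$\frac{4920}{H} - \frac{3853}{2100} = \frac{4920}{3960} - \frac{3853}{2100} = 4920 \cdot \frac{1}{3960} - \frac{3853}{2100} = \frac{41}{33} - \frac{3853}{2100} = - \frac{4561}{7700}$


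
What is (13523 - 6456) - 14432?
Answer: -7365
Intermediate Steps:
(13523 - 6456) - 14432 = 7067 - 14432 = -7365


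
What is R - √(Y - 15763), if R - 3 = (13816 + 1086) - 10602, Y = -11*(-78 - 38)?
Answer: 4303 - I*√14487 ≈ 4303.0 - 120.36*I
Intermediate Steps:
Y = 1276 (Y = -11*(-116) = 1276)
R = 4303 (R = 3 + ((13816 + 1086) - 10602) = 3 + (14902 - 10602) = 3 + 4300 = 4303)
R - √(Y - 15763) = 4303 - √(1276 - 15763) = 4303 - √(-14487) = 4303 - I*√14487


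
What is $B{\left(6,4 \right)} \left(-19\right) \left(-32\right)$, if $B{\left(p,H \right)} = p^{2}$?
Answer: $21888$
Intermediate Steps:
$B{\left(6,4 \right)} \left(-19\right) \left(-32\right) = 6^{2} \left(-19\right) \left(-32\right) = 36 \left(-19\right) \left(-32\right) = \left(-684\right) \left(-32\right) = 21888$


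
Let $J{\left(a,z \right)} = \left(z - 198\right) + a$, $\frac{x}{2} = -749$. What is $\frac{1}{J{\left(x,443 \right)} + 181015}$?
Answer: $\frac{1}{179762} \approx 5.5629 \cdot 10^{-6}$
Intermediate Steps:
$x = -1498$ ($x = 2 \left(-749\right) = -1498$)
$J{\left(a,z \right)} = -198 + a + z$ ($J{\left(a,z \right)} = \left(z - 198\right) + a = \left(-198 + z\right) + a = -198 + a + z$)
$\frac{1}{J{\left(x,443 \right)} + 181015} = \frac{1}{\left(-198 - 1498 + 443\right) + 181015} = \frac{1}{-1253 + 181015} = \frac{1}{179762}$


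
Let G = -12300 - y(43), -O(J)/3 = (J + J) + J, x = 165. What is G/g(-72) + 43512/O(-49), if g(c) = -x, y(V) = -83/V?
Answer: 409619/2365 ≈ 173.20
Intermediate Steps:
g(c) = -165 (g(c) = -1*165 = -165)
O(J) = -9*J (O(J) = -3*((J + J) + J) = -3*(2*J + J) = -9*J)
G = -528817/43 (G = -12300 - (-83)/43 = -12300 - 1*(-83/43) = -12300 + 83/43 = -528817/43 ≈ -12298.)
G/g(-72) + 43512/O(-49) = -528817/43/(-165) + 43512/((-9*(-49))) = -528817/43*(-1/165) + 43512/441 = 528817/7095 + 43512*(1/441) = 528817/7095 + 296/3 = 409619/2365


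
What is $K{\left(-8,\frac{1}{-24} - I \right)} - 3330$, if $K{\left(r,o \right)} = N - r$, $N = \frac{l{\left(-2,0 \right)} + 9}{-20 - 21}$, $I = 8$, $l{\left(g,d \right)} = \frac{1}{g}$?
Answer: $- \frac{272421}{82} \approx -3322.2$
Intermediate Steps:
$N = - \frac{17}{82}$ ($N = \frac{\frac{1}{-2} + 9}{-20 - 21} = \frac{- \frac{1}{2} + 9}{-41} = \frac{17}{2} \left(- \frac{1}{41}\right) = - \frac{17}{82} \approx -0.20732$)
$K{\left(r,o \right)} = - \frac{17}{82} - r$
$K{\left(-8,\frac{1}{-24} - I \right)} - 3330 = \left(- \frac{17}{82} - -8\right) - 3330 = \left(- \frac{17}{82} + 8\right) - 3330 = \frac{639}{82} - 3330 = - \frac{272421}{82}$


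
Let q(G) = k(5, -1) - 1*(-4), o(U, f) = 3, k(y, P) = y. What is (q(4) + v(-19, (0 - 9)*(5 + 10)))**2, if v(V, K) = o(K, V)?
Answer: 144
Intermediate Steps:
v(V, K) = 3
q(G) = 9 (q(G) = 5 - 1*(-4) = 5 + 4 = 9)
(q(4) + v(-19, (0 - 9)*(5 + 10)))**2 = (9 + 3)**2 = 12**2 = 144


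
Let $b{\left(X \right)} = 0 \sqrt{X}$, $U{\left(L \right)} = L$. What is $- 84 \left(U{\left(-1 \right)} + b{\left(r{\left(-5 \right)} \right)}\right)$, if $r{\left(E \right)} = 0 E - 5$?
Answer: $84$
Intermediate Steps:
$r{\left(E \right)} = -5$ ($r{\left(E \right)} = 0 - 5 = -5$)
$b{\left(X \right)} = 0$
$- 84 \left(U{\left(-1 \right)} + b{\left(r{\left(-5 \right)} \right)}\right) = - 84 \left(-1 + 0\right) = \left(-84\right) \left(-1\right) = 84$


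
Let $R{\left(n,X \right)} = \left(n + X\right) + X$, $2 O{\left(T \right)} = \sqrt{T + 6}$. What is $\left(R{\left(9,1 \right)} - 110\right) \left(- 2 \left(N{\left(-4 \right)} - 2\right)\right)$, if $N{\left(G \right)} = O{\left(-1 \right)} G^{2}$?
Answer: $-396 + 1584 \sqrt{5} \approx 3145.9$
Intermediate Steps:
$O{\left(T \right)} = \frac{\sqrt{6 + T}}{2}$ ($O{\left(T \right)} = \frac{\sqrt{T + 6}}{2} = \frac{\sqrt{6 + T}}{2}$)
$N{\left(G \right)} = \frac{\sqrt{5} G^{2}}{2}$ ($N{\left(G \right)} = \frac{\sqrt{6 - 1}}{2} G^{2} = \frac{\sqrt{5}}{2} G^{2} = \frac{\sqrt{5} G^{2}}{2}$)
$R{\left(n,X \right)} = n + 2 X$ ($R{\left(n,X \right)} = \left(X + n\right) + X = n + 2 X$)
$\left(R{\left(9,1 \right)} - 110\right) \left(- 2 \left(N{\left(-4 \right)} - 2\right)\right) = \left(\left(9 + 2 \cdot 1\right) - 110\right) \left(- 2 \left(\frac{\sqrt{5} \left(-4\right)^{2}}{2} - 2\right)\right) = \left(\left(9 + 2\right) - 110\right) \left(- 2 \left(\frac{1}{2} \sqrt{5} \cdot 16 - 2\right)\right) = \left(11 - 110\right) \left(- 2 \left(8 \sqrt{5} - 2\right)\right) = - 99 \left(- 2 \left(-2 + 8 \sqrt{5}\right)\right) = - 99 \left(4 - 16 \sqrt{5}\right) = -396 + 1584 \sqrt{5}$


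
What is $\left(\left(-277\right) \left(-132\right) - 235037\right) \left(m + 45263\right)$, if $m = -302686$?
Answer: $51091515079$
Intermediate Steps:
$\left(\left(-277\right) \left(-132\right) - 235037\right) \left(m + 45263\right) = \left(\left(-277\right) \left(-132\right) - 235037\right) \left(-302686 + 45263\right) = \left(36564 - 235037\right) \left(-257423\right) = \left(-198473\right) \left(-257423\right) = 51091515079$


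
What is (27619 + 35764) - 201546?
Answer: -138163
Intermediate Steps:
(27619 + 35764) - 201546 = 63383 - 201546 = -138163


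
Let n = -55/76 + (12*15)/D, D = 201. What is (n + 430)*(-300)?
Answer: -164282625/1273 ≈ -1.2905e+5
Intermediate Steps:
n = 875/5092 (n = -55/76 + (12*15)/201 = -55*1/76 + 180*(1/201) = -55/76 + 60/67 = 875/5092 ≈ 0.17184)
(n + 430)*(-300) = (875/5092 + 430)*(-300) = (2190435/5092)*(-300) = -164282625/1273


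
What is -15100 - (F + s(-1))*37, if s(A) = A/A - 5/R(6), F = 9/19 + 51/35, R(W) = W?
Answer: -60558653/3990 ≈ -15178.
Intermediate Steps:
F = 1284/665 (F = 9*(1/19) + 51*(1/35) = 9/19 + 51/35 = 1284/665 ≈ 1.9308)
s(A) = ⅙ (s(A) = A/A - 5/6 = 1 - 5*⅙ = 1 - ⅚ = ⅙)
-15100 - (F + s(-1))*37 = -15100 - (1284/665 + ⅙)*37 = -15100 - 8369*37/3990 = -15100 - 1*309653/3990 = -15100 - 309653/3990 = -60558653/3990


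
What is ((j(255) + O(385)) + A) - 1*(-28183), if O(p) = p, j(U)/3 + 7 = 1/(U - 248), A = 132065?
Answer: 1124287/7 ≈ 1.6061e+5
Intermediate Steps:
j(U) = -21 + 3/(-248 + U) (j(U) = -21 + 3/(U - 248) = -21 + 3/(-248 + U))
((j(255) + O(385)) + A) - 1*(-28183) = ((3*(1737 - 7*255)/(-248 + 255) + 385) + 132065) - 1*(-28183) = ((3*(1737 - 1785)/7 + 385) + 132065) + 28183 = ((3*(⅐)*(-48) + 385) + 132065) + 28183 = ((-144/7 + 385) + 132065) + 28183 = (2551/7 + 132065) + 28183 = 927006/7 + 28183 = 1124287/7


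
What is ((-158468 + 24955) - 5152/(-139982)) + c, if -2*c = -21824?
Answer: -8580964015/69991 ≈ -1.2260e+5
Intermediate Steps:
c = 10912 (c = -1/2*(-21824) = 10912)
((-158468 + 24955) - 5152/(-139982)) + c = ((-158468 + 24955) - 5152/(-139982)) + 10912 = (-133513 - 5152*(-1/139982)) + 10912 = (-133513 + 2576/69991) + 10912 = -9344705807/69991 + 10912 = -8580964015/69991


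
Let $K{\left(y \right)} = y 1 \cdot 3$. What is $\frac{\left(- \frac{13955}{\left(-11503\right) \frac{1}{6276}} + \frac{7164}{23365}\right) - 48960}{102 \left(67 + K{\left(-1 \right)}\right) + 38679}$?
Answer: $- \frac{3704145142336}{4050058889055} \approx -0.91459$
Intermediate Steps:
$K{\left(y \right)} = 3 y$ ($K{\left(y \right)} = y 3 = 3 y$)
$\frac{\left(- \frac{13955}{\left(-11503\right) \frac{1}{6276}} + \frac{7164}{23365}\right) - 48960}{102 \left(67 + K{\left(-1 \right)}\right) + 38679} = \frac{\left(- \frac{13955}{\left(-11503\right) \frac{1}{6276}} + \frac{7164}{23365}\right) - 48960}{102 \left(67 + 3 \left(-1\right)\right) + 38679} = \frac{\left(- \frac{13955}{\left(-11503\right) \frac{1}{6276}} + 7164 \cdot \frac{1}{23365}\right) - 48960}{102 \left(67 - 3\right) + 38679} = \frac{\left(- \frac{13955}{- \frac{11503}{6276}} + \frac{7164}{23365}\right) - 48960}{102 \cdot 64 + 38679} = \frac{\left(\left(-13955\right) \left(- \frac{6276}{11503}\right) + \frac{7164}{23365}\right) - 48960}{6528 + 38679} = \frac{\left(\frac{87581580}{11503} + \frac{7164}{23365}\right) - 48960}{45207} = \left(\frac{2046426024192}{268767595} - 48960\right) \frac{1}{45207} = \left(- \frac{11112435427008}{268767595}\right) \frac{1}{45207} = - \frac{3704145142336}{4050058889055}$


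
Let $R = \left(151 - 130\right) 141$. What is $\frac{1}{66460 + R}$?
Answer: $\frac{1}{69421} \approx 1.4405 \cdot 10^{-5}$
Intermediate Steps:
$R = 2961$ ($R = 21 \cdot 141 = 2961$)
$\frac{1}{66460 + R} = \frac{1}{66460 + 2961} = \frac{1}{69421}$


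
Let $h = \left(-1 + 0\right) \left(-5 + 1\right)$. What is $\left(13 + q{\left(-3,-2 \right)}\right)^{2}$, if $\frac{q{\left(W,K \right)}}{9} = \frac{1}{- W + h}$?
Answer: $\frac{10000}{49} \approx 204.08$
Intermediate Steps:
$h = 4$ ($h = \left(-1\right) \left(-4\right) = 4$)
$q{\left(W,K \right)} = \frac{9}{4 - W}$ ($q{\left(W,K \right)} = \frac{9}{- W + 4} = \frac{9}{4 - W}$)
$\left(13 + q{\left(-3,-2 \right)}\right)^{2} = \left(13 - \frac{9}{-4 - 3}\right)^{2} = \left(13 - \frac{9}{-7}\right)^{2} = \left(13 - - \frac{9}{7}\right)^{2} = \left(13 + \frac{9}{7}\right)^{2} = \left(\frac{100}{7}\right)^{2} = \frac{10000}{49}$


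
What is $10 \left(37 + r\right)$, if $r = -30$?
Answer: $70$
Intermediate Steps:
$10 \left(37 + r\right) = 10 \left(37 - 30\right) = 10 \cdot 7 = 70$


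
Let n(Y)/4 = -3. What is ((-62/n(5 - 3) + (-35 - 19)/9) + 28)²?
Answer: 26569/36 ≈ 738.03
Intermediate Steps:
n(Y) = -12 (n(Y) = 4*(-3) = -12)
((-62/n(5 - 3) + (-35 - 19)/9) + 28)² = ((-62/(-12) + (-35 - 19)/9) + 28)² = ((-62*(-1/12) - 54*⅑) + 28)² = ((31/6 - 6) + 28)² = (-⅚ + 28)² = (163/6)² = 26569/36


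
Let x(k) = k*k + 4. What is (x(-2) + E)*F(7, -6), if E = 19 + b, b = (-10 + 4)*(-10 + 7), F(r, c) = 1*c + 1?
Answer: -225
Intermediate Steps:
F(r, c) = 1 + c (F(r, c) = c + 1 = 1 + c)
x(k) = 4 + k² (x(k) = k² + 4 = 4 + k²)
b = 18 (b = -6*(-3) = 18)
E = 37 (E = 19 + 18 = 37)
(x(-2) + E)*F(7, -6) = ((4 + (-2)²) + 37)*(1 - 6) = ((4 + 4) + 37)*(-5) = (8 + 37)*(-5) = 45*(-5) = -225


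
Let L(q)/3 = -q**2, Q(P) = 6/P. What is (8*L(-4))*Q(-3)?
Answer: 768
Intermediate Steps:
L(q) = -3*q**2 (L(q) = 3*(-q**2) = -3*q**2)
(8*L(-4))*Q(-3) = (8*(-3*(-4)**2))*(6/(-3)) = (8*(-3*16))*(6*(-1/3)) = (8*(-48))*(-2) = -384*(-2) = 768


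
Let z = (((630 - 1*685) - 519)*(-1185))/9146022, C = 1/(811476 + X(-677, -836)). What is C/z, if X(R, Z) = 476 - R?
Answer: 1524337/92123686585 ≈ 1.6547e-5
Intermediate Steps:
C = 1/812629 (C = 1/(811476 + (476 - 1*(-677))) = 1/(811476 + (476 + 677)) = 1/(811476 + 1153) = 1/812629 ≈ 1.2306e-6)
z = 113365/1524337 (z = (((630 - 685) - 519)*(-1185))*(1/9146022) = ((-55 - 519)*(-1185))*(1/9146022) = -574*(-1185)*(1/9146022) = 680190*(1/9146022) = 113365/1524337 ≈ 0.074370)
C/z = 1/(812629*(113365/1524337)) = (1/812629)*(1524337/113365) = 1524337/92123686585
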